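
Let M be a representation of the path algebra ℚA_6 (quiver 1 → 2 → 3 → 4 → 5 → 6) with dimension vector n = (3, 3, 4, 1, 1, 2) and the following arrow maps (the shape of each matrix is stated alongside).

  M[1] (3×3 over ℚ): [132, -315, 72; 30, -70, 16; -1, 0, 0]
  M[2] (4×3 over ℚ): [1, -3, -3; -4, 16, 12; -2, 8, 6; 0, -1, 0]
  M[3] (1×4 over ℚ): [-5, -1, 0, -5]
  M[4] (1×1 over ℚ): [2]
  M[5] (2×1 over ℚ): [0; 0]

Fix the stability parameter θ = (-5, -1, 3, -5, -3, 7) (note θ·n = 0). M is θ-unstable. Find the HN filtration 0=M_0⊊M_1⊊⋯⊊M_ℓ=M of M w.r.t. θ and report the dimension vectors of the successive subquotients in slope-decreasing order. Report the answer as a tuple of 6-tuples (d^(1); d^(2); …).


Via rank(M_{q-1}∘⋯∘M_p): M ≅ I[1,1], I[1,2], I[1,5], I[2,3], I[3,3]^2, I[6,6]^2.
μ_θ-semistable layers: μ^(1)=7; μ^(2)=3; μ^(3)=-1; μ^(4)=-3/2; μ^(5)=-5

((0, 0, 0, 0, 0, 2); (0, 0, 3, 0, 0, 0); (0, 2, 0, 0, 0, 0); (0, 1, 1, 1, 1, 0); (3, 0, 0, 0, 0, 0))


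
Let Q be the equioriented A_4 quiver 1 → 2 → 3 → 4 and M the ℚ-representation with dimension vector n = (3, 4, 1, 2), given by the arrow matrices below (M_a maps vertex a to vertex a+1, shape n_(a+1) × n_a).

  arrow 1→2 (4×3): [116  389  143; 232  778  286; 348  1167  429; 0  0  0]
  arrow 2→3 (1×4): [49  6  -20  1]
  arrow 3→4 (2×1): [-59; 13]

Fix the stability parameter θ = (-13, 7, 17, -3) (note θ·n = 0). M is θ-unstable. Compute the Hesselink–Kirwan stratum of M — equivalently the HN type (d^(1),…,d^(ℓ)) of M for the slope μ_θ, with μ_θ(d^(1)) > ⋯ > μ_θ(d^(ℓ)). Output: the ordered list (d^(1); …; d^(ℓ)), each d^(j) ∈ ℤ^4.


Via rank(M_{q-1}∘⋯∘M_p): M ≅ I[1,1]^2, I[1,4], I[2,2]^3, I[4,4].
μ_θ-semistable layers: μ^(1)=7; μ^(2)=-3; μ^(3)=-13

((0, 4, 1, 1); (0, 0, 0, 1); (3, 0, 0, 0))


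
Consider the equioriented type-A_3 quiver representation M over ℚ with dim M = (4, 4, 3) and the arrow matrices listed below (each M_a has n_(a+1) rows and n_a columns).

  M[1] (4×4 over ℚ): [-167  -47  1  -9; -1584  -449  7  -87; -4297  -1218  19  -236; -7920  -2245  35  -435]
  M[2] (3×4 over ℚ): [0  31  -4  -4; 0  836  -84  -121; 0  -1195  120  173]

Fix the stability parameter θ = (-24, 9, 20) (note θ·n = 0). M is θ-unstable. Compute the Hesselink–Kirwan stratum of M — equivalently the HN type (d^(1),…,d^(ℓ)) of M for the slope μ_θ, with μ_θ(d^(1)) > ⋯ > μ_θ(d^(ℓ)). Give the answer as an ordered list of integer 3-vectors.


Interval decomposition of M: I[1,1], I[1,2]^2, I[1,3], I[2,3], I[3,3].
HN type (ℓ=3): μ^(1)=20; μ^(2)=9; μ^(3)=-24

((0, 0, 3); (0, 4, 0); (4, 0, 0))


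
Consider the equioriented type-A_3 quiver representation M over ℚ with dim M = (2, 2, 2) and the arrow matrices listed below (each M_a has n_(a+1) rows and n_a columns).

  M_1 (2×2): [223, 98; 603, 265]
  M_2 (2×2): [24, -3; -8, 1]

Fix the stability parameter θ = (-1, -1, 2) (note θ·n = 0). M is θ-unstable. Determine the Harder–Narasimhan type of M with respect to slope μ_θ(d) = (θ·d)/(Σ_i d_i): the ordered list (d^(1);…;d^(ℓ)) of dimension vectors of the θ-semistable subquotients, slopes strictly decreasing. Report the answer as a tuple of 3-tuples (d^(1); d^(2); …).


Interval decomposition of M: I[1,2], I[1,3], I[3,3].
HN type (ℓ=2): μ^(1)=2; μ^(2)=-1

((0, 0, 2); (2, 2, 0))


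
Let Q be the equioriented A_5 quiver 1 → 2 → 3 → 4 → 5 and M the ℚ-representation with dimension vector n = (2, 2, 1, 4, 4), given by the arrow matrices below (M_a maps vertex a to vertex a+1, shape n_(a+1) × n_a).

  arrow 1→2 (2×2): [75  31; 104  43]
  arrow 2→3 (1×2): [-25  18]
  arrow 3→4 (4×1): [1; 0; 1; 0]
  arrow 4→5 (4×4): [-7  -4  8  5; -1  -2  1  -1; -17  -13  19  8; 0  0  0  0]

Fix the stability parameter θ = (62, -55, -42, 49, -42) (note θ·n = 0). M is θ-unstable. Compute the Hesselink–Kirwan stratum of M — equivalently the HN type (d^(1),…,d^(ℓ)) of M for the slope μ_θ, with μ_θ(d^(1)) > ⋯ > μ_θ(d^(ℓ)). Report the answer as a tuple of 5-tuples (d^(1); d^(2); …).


Via rank(M_{q-1}∘⋯∘M_p): M ≅ I[1,2], I[1,5], I[4,4], I[4,5]^2, I[5,5].
μ_θ-semistable layers: μ^(1)=49; μ^(2)=7/2; μ^(3)=-35/3; μ^(4)=-42

((0, 0, 0, 1, 0); (1, 1, 0, 3, 3); (1, 1, 1, 0, 0); (0, 0, 0, 0, 1))


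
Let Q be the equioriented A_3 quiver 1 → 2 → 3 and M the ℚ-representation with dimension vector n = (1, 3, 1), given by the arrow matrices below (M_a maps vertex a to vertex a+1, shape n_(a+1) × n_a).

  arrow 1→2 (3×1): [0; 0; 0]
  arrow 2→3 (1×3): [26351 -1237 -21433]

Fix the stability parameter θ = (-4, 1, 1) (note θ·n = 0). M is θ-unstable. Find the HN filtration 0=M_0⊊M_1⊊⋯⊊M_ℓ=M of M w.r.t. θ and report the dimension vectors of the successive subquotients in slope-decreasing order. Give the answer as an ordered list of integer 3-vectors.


Barcode: M ≅ I[1,1], I[2,2]^2, I[2,3]. HN layers by μ_θ (2 steps, strictly decreasing):
  μ^(1)=1; μ^(2)=-4

((0, 3, 1); (1, 0, 0))


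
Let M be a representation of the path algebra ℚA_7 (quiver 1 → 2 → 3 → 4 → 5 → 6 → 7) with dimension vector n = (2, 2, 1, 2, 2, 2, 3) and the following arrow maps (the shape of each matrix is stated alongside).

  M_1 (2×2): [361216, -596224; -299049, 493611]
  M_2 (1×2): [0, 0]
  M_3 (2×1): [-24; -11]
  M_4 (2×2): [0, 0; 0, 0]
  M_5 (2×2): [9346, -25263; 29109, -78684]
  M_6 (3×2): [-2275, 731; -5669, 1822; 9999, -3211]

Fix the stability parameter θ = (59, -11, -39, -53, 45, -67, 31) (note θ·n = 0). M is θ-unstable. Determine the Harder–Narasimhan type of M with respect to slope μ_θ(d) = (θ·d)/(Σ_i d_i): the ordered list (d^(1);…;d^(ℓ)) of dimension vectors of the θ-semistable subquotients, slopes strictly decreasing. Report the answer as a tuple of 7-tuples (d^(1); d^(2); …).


Barcode: M ≅ I[1,1], I[1,2], I[2,2], I[3,4], I[4,4], I[5,7]^2, I[7,7]. HN layers by μ_θ (6 steps, strictly decreasing):
  μ^(1)=59; μ^(2)=31; μ^(3)=24; μ^(4)=-11; μ^(5)=-46; μ^(6)=-53

((1, 0, 0, 0, 0, 0, 0); (0, 0, 0, 0, 0, 0, 3); (1, 1, 0, 0, 0, 0, 0); (0, 1, 0, 0, 2, 2, 0); (0, 0, 1, 1, 0, 0, 0); (0, 0, 0, 1, 0, 0, 0))


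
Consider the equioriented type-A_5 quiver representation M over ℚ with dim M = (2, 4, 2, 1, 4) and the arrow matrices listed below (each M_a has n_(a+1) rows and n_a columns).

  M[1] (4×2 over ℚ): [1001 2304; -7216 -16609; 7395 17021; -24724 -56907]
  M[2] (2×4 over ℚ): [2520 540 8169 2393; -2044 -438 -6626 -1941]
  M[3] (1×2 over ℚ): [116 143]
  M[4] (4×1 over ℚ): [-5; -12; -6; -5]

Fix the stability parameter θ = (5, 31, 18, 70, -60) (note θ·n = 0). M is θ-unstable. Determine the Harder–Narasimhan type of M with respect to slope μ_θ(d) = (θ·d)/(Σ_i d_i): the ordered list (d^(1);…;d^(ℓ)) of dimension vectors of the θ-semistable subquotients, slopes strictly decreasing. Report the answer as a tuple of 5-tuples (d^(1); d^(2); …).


Interval decomposition of M: I[1,3], I[1,5], I[2,2]^2, I[5,5]^3.
HN type (ℓ=5): μ^(1)=31; μ^(2)=49/2; μ^(3)=59/4; μ^(4)=5; μ^(5)=-60

((0, 2, 0, 0, 0); (0, 1, 1, 0, 0); (0, 1, 1, 1, 1); (2, 0, 0, 0, 0); (0, 0, 0, 0, 3))


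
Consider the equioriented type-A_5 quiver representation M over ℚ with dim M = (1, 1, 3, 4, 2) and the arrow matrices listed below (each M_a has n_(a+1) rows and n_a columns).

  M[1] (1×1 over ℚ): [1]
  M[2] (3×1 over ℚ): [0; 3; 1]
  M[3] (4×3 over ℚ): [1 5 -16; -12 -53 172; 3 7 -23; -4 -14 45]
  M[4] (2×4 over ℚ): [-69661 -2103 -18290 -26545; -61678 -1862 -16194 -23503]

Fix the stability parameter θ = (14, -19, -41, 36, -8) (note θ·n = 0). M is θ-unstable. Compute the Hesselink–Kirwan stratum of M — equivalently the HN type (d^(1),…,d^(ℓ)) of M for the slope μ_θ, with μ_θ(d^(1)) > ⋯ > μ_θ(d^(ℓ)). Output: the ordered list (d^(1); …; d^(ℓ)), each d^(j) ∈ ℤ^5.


Barcode: M ≅ I[1,5], I[3,4], I[3,5], I[4,4]. HN layers by μ_θ (4 steps, strictly decreasing):
  μ^(1)=36; μ^(2)=14; μ^(3)=-46/3; μ^(4)=-41

((0, 0, 0, 2, 0); (0, 0, 0, 2, 2); (1, 1, 1, 0, 0); (0, 0, 2, 0, 0))


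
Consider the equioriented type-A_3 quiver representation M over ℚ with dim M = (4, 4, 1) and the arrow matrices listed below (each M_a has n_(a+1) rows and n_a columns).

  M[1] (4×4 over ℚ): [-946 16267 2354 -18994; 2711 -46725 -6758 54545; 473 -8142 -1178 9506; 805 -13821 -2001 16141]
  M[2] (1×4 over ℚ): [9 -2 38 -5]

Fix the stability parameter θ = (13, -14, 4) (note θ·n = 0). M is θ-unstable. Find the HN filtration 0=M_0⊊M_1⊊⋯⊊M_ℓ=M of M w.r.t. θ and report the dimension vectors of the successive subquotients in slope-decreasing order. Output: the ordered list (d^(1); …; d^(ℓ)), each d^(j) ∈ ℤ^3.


Barcode: M ≅ I[1,2]^3, I[1,3]. HN layers by μ_θ (2 steps, strictly decreasing):
  μ^(1)=4; μ^(2)=-1/2

((0, 0, 1); (4, 4, 0))


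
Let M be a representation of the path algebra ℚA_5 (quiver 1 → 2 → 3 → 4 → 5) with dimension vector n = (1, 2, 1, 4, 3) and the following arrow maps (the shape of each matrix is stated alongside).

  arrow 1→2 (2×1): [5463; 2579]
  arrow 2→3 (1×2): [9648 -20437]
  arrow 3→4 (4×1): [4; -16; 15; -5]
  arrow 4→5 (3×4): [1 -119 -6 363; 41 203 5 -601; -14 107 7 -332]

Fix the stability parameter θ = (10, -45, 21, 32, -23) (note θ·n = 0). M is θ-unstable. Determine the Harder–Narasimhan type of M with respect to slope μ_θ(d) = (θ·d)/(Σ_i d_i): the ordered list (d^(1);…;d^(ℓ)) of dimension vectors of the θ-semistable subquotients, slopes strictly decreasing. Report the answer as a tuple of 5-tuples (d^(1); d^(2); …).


Via rank(M_{q-1}∘⋯∘M_p): M ≅ I[1,5], I[2,2], I[4,4], I[4,5]^2.
μ_θ-semistable layers: μ^(1)=32; μ^(2)=10; μ^(3)=9/2; μ^(4)=-35/2; μ^(5)=-45

((0, 0, 0, 1, 0); (0, 0, 1, 1, 1); (0, 0, 0, 2, 2); (1, 1, 0, 0, 0); (0, 1, 0, 0, 0))


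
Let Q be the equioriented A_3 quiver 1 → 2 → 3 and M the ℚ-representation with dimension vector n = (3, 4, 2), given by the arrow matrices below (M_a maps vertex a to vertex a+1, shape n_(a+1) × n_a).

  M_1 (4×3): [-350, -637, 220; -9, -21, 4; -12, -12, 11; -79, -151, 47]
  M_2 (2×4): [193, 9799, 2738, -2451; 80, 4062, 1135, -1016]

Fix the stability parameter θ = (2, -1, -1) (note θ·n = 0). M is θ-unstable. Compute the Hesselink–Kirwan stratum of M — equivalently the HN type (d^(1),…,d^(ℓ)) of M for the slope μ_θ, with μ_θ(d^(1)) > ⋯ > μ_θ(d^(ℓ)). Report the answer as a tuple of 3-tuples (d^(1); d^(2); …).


Interval decomposition of M: I[1,2], I[1,3]^2, I[2,2].
HN type (ℓ=3): μ^(1)=1/2; μ^(2)=0; μ^(3)=-1

((1, 1, 0); (2, 2, 2); (0, 1, 0))


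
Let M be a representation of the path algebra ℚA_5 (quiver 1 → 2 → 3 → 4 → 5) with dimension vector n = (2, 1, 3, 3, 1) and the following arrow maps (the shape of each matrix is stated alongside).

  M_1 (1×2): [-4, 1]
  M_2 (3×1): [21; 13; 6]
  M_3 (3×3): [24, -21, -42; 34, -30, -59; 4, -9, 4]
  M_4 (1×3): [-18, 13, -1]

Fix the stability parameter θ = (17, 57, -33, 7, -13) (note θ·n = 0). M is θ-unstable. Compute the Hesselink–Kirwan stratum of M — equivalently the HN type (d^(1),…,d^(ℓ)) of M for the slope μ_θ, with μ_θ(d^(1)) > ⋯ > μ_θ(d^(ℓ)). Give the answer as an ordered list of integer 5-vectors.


Interval decomposition of M: I[1,1], I[1,5], I[3,3], I[3,4], I[4,4].
HN type (ℓ=3): μ^(1)=17; μ^(2)=7; μ^(3)=-33

((1, 0, 0, 0, 0); (1, 1, 1, 3, 1); (0, 0, 2, 0, 0))


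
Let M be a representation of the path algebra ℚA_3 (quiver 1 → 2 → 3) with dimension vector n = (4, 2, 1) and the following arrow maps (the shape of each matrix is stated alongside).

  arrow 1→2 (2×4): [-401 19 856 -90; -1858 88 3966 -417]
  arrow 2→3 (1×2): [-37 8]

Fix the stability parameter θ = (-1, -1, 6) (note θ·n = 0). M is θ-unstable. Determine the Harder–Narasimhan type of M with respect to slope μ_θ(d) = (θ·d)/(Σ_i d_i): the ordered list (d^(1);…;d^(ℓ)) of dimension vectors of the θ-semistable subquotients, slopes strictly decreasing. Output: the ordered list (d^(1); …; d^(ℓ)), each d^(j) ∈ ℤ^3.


Interval decomposition of M: I[1,1]^2, I[1,2], I[1,3].
HN type (ℓ=2): μ^(1)=6; μ^(2)=-1

((0, 0, 1); (4, 2, 0))


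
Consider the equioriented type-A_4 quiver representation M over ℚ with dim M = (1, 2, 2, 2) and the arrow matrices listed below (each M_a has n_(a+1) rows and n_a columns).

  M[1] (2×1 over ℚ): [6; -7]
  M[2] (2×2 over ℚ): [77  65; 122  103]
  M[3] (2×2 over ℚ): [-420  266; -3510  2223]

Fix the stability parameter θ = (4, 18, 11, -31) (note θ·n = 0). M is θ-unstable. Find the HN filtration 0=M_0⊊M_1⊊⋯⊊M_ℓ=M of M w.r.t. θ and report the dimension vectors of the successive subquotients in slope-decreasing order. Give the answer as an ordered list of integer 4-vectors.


Interval decomposition of M: I[1,4], I[2,3], I[4,4].
HN type (ℓ=3): μ^(1)=29/2; μ^(2)=1/2; μ^(3)=-31

((0, 1, 1, 0); (1, 1, 1, 1); (0, 0, 0, 1))


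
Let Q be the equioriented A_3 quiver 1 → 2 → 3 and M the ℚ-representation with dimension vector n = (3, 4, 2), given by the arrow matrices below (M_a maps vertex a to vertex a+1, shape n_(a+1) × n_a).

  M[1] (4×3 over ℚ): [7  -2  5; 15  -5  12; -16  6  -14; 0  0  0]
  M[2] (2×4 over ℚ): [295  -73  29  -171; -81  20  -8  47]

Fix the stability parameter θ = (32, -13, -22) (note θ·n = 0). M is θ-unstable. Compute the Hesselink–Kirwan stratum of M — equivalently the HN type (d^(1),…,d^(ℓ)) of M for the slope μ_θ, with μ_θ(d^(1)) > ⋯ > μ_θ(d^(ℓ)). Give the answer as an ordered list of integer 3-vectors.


Via rank(M_{q-1}∘⋯∘M_p): M ≅ I[1,1], I[1,3]^2, I[2,2]^2.
μ_θ-semistable layers: μ^(1)=32; μ^(2)=-1; μ^(3)=-13

((1, 0, 0); (2, 2, 2); (0, 2, 0))


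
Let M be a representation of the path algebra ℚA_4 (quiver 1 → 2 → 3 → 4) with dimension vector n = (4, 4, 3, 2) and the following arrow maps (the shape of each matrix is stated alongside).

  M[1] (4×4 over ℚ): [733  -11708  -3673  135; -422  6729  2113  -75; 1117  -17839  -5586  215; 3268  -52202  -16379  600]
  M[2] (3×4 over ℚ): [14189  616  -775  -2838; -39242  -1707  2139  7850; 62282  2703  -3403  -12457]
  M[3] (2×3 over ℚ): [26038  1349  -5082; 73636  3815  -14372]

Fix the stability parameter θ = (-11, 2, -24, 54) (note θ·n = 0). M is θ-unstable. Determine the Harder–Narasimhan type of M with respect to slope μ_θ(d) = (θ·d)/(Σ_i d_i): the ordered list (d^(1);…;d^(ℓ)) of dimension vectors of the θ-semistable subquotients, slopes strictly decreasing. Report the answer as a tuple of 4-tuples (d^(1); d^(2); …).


Barcode: M ≅ I[1,2], I[1,3], I[1,4]^2. HN layers by μ_θ (3 steps, strictly decreasing):
  μ^(1)=54; μ^(2)=2; μ^(3)=-11

((0, 0, 0, 2); (0, 1, 0, 0); (4, 3, 3, 0))


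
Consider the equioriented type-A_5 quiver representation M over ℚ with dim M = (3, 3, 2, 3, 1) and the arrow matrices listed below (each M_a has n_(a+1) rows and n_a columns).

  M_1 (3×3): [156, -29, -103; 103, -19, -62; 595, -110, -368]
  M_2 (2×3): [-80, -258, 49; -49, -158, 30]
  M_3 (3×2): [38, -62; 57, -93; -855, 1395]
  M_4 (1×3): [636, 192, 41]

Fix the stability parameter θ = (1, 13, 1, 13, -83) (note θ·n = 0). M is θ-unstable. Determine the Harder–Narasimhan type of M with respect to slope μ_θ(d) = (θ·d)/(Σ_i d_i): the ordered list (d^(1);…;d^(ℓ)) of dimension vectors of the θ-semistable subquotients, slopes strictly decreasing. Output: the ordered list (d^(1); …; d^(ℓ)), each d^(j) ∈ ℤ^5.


Barcode: M ≅ I[1,2], I[1,3], I[1,5], I[4,4]^2. HN layers by μ_θ (4 steps, strictly decreasing):
  μ^(1)=13; μ^(2)=7; μ^(3)=1; μ^(4)=-11

((0, 1, 0, 2, 0); (0, 1, 1, 0, 0); (2, 0, 0, 0, 0); (1, 1, 1, 1, 1))


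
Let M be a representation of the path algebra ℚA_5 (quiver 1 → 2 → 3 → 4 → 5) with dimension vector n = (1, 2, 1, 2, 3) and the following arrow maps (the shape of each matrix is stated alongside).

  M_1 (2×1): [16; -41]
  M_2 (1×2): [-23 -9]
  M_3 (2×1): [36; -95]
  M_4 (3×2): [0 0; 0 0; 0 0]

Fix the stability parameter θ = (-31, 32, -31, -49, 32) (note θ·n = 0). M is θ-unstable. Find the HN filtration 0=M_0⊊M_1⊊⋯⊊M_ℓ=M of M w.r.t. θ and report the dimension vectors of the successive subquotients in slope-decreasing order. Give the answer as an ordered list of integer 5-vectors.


Barcode: M ≅ I[1,4], I[2,2], I[4,4], I[5,5]^3. HN layers by μ_θ (4 steps, strictly decreasing):
  μ^(1)=32; μ^(2)=-16; μ^(3)=-31; μ^(4)=-49

((0, 1, 0, 0, 3); (0, 1, 1, 1, 0); (1, 0, 0, 0, 0); (0, 0, 0, 1, 0))


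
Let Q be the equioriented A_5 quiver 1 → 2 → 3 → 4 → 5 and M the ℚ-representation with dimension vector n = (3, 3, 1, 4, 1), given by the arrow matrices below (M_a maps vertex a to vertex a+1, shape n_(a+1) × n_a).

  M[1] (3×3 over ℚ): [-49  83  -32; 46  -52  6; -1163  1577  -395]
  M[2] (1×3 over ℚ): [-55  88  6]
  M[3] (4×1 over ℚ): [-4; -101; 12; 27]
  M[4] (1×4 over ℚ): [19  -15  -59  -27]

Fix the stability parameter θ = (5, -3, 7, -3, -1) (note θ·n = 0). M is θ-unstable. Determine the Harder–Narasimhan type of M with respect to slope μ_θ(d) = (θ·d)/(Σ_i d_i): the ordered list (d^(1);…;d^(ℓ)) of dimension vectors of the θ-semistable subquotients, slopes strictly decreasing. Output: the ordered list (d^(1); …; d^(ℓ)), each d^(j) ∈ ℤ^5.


Interval decomposition of M: I[1,2]^2, I[1,5], I[4,4]^3.
HN type (ℓ=2): μ^(1)=1; μ^(2)=-3

((3, 3, 1, 1, 1); (0, 0, 0, 3, 0))


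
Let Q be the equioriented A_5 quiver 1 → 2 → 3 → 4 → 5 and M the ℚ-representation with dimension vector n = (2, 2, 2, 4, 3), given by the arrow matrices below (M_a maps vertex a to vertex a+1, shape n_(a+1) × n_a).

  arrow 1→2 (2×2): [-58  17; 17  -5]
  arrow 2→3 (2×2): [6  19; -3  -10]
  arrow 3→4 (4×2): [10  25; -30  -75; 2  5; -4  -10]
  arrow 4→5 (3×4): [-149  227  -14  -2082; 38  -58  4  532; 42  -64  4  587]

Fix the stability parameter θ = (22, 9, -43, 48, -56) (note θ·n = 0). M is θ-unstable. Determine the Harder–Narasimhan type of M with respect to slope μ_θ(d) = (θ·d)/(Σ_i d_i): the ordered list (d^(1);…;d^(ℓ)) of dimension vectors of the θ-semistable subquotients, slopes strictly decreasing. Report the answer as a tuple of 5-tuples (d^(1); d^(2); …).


Barcode: M ≅ I[1,3], I[1,4], I[4,4], I[4,5]^2, I[5,5]. HN layers by μ_θ (3 steps, strictly decreasing):
  μ^(1)=48; μ^(2)=-4; μ^(3)=-56

((0, 0, 0, 2, 0); (2, 2, 2, 2, 2); (0, 0, 0, 0, 1))


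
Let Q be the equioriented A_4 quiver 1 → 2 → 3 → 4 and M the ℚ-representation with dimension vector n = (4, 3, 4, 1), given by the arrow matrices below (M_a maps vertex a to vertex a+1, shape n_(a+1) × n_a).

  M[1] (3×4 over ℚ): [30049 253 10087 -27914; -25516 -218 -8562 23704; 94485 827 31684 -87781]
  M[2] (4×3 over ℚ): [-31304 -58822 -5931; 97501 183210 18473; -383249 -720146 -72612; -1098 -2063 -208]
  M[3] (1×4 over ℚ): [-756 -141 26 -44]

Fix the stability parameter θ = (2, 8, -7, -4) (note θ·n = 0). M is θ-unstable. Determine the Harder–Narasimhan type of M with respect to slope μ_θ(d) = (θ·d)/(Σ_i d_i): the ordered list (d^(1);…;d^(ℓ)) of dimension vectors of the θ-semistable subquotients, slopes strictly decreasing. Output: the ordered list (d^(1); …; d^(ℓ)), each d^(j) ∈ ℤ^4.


Via rank(M_{q-1}∘⋯∘M_p): M ≅ I[1,1], I[1,3]^2, I[1,4], I[3,3].
μ_θ-semistable layers: μ^(1)=2; μ^(2)=1; μ^(3)=-1/4; μ^(4)=-7

((1, 0, 0, 0); (2, 2, 2, 0); (1, 1, 1, 1); (0, 0, 1, 0))


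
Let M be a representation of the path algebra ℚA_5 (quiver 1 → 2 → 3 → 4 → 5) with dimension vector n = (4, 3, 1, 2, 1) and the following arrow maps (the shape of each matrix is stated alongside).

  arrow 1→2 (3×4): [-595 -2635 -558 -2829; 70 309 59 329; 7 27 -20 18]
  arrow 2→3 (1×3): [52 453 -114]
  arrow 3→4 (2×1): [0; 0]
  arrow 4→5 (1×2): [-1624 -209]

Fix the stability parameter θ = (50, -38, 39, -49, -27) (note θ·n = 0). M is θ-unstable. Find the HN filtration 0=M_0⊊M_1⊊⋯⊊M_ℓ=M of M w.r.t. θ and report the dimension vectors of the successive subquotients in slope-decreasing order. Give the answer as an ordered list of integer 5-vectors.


Barcode: M ≅ I[1,1], I[1,2]^2, I[1,3], I[4,4], I[4,5]. HN layers by μ_θ (5 steps, strictly decreasing):
  μ^(1)=50; μ^(2)=39; μ^(3)=6; μ^(4)=-27; μ^(5)=-49

((1, 0, 0, 0, 0); (0, 0, 1, 0, 0); (3, 3, 0, 0, 0); (0, 0, 0, 0, 1); (0, 0, 0, 2, 0))


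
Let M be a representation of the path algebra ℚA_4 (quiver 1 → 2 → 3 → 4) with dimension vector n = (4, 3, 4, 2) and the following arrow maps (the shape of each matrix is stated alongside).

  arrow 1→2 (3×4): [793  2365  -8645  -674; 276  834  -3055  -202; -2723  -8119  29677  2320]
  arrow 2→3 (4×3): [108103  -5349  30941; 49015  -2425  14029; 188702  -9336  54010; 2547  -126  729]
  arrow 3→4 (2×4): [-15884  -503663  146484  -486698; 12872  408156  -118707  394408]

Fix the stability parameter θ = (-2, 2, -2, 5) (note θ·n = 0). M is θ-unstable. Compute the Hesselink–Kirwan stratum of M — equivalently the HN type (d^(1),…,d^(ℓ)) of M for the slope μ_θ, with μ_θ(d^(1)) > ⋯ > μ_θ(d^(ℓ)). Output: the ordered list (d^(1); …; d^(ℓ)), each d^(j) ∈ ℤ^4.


Interval decomposition of M: I[1,1], I[1,2], I[1,4]^2, I[3,3]^2.
HN type (ℓ=4): μ^(1)=5; μ^(2)=2; μ^(3)=0; μ^(4)=-2

((0, 0, 0, 2); (0, 1, 0, 0); (0, 2, 2, 0); (4, 0, 2, 0))


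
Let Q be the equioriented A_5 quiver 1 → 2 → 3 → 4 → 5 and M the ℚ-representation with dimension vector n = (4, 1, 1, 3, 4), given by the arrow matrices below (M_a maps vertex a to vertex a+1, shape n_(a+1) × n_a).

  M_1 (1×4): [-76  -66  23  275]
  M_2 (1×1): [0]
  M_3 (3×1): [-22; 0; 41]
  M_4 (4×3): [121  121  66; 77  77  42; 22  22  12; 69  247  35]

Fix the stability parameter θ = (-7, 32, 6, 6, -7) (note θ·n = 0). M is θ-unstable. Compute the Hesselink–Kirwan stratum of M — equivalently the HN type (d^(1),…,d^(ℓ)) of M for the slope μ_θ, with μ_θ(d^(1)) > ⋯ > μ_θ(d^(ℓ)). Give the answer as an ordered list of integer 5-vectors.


Via rank(M_{q-1}∘⋯∘M_p): M ≅ I[1,1]^3, I[1,2], I[3,5], I[4,4], I[4,5], I[5,5]^2.
μ_θ-semistable layers: μ^(1)=32; μ^(2)=6; μ^(3)=5/3; μ^(4)=-1/2; μ^(5)=-7

((0, 1, 0, 0, 0); (0, 0, 0, 1, 0); (0, 0, 1, 1, 1); (0, 0, 0, 1, 1); (4, 0, 0, 0, 2))


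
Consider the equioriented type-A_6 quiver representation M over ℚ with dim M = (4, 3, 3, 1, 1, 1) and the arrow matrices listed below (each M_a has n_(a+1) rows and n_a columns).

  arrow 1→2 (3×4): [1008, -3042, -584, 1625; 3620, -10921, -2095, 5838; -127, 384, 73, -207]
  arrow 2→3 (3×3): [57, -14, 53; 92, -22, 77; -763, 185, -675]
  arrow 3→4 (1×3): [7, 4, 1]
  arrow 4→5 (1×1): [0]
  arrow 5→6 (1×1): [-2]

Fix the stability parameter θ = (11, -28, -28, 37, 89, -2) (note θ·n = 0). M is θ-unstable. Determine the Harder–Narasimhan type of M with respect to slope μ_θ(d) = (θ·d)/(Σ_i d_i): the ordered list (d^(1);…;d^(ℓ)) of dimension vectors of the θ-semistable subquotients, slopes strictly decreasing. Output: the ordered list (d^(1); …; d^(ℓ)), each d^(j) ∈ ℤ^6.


Barcode: M ≅ I[1,1], I[1,3]^2, I[1,4], I[5,6]. HN layers by μ_θ (4 steps, strictly decreasing):
  μ^(1)=87/2; μ^(2)=37; μ^(3)=11; μ^(4)=-15

((0, 0, 0, 0, 1, 1); (0, 0, 0, 1, 0, 0); (1, 0, 0, 0, 0, 0); (3, 3, 3, 0, 0, 0))


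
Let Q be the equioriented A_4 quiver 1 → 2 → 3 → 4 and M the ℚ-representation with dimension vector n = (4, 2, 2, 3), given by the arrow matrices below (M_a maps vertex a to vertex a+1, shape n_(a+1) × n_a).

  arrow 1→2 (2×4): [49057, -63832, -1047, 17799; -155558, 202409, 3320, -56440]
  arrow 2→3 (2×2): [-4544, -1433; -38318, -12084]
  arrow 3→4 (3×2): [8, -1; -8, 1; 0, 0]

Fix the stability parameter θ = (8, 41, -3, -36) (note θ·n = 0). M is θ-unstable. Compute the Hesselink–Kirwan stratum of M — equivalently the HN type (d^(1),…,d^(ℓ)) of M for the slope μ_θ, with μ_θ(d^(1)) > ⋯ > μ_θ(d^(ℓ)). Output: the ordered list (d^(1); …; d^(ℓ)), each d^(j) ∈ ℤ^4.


Interval decomposition of M: I[1,1]^2, I[1,3], I[1,4], I[4,4]^2.
HN type (ℓ=4): μ^(1)=19; μ^(2)=8; μ^(3)=5/2; μ^(4)=-36

((0, 1, 1, 0); (3, 0, 0, 0); (1, 1, 1, 1); (0, 0, 0, 2))


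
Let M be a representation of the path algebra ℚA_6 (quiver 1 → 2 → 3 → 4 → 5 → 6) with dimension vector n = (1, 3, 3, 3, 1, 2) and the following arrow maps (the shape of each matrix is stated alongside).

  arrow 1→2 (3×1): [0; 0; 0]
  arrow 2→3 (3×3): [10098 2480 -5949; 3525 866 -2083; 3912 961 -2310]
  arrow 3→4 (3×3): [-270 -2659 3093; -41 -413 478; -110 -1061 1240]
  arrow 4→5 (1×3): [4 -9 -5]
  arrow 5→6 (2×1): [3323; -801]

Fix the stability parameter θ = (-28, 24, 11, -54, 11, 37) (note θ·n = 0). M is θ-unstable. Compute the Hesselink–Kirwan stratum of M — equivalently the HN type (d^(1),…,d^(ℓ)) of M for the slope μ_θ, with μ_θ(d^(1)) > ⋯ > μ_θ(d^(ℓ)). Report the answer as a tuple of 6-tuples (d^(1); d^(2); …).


Interval decomposition of M: I[1,1], I[2,4]^2, I[2,6], I[6,6].
HN type (ℓ=4): μ^(1)=37; μ^(2)=11; μ^(3)=-19/3; μ^(4)=-28

((0, 0, 0, 0, 0, 2); (0, 0, 0, 0, 1, 0); (0, 3, 3, 3, 0, 0); (1, 0, 0, 0, 0, 0))


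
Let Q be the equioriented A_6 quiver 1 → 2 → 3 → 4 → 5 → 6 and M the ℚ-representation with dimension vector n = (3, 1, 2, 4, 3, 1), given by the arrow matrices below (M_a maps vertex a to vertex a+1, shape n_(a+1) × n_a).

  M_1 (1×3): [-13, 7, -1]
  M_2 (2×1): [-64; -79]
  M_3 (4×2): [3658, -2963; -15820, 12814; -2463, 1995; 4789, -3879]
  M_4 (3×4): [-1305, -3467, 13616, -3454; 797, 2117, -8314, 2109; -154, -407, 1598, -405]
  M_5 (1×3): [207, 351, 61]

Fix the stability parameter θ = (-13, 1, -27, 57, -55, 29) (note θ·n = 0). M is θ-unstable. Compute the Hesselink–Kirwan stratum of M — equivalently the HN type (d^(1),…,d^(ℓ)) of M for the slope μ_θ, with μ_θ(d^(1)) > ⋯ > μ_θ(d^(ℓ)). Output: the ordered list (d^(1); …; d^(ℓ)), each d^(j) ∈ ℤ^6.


Interval decomposition of M: I[1,1]^2, I[1,6], I[3,5], I[4,4], I[4,5].
HN type (ℓ=5): μ^(1)=57; μ^(2)=29; μ^(3)=1; μ^(4)=-13; μ^(5)=-27

((0, 0, 0, 1, 0, 0); (0, 0, 0, 0, 0, 1); (0, 0, 0, 3, 3, 0); (3, 1, 1, 0, 0, 0); (0, 0, 1, 0, 0, 0))


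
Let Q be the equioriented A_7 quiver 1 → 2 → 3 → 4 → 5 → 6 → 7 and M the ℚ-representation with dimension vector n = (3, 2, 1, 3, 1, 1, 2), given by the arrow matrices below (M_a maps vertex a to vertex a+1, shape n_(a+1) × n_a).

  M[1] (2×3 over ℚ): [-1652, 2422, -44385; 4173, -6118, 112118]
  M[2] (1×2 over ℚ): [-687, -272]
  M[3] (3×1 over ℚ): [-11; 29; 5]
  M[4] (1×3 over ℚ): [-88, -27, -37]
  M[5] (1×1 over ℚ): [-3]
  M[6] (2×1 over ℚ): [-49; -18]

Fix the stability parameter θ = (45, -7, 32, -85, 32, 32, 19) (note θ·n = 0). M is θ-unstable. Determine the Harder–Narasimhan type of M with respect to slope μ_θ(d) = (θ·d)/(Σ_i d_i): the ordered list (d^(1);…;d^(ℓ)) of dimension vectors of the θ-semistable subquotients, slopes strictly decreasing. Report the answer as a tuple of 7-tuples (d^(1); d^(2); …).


Via rank(M_{q-1}∘⋯∘M_p): M ≅ I[1,1], I[1,2], I[1,4], I[4,4], I[4,7], I[7,7].
μ_θ-semistable layers: μ^(1)=45; μ^(2)=83/3; μ^(3)=19; μ^(4)=-15/4; μ^(5)=-85

((1, 0, 0, 0, 0, 0, 0); (0, 0, 0, 0, 1, 1, 1); (1, 1, 0, 0, 0, 0, 1); (1, 1, 1, 1, 0, 0, 0); (0, 0, 0, 2, 0, 0, 0))


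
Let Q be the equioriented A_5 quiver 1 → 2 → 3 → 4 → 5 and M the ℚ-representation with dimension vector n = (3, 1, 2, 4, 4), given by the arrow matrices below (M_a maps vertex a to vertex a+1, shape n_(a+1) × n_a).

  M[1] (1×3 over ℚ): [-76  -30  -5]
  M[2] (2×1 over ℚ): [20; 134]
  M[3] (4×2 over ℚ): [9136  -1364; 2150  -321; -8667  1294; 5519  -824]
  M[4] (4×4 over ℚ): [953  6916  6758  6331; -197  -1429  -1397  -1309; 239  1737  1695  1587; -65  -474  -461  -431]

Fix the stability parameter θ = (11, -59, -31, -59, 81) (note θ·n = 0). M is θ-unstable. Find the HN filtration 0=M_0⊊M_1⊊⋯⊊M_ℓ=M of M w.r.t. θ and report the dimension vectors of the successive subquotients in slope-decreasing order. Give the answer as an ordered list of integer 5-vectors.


Barcode: M ≅ I[1,1]^2, I[1,5], I[3,5], I[4,4], I[4,5], I[5,5]. HN layers by μ_θ (5 steps, strictly decreasing):
  μ^(1)=81; μ^(2)=11; μ^(3)=-69/2; μ^(4)=-45; μ^(5)=-59

((0, 0, 0, 0, 4); (2, 0, 0, 0, 0); (1, 1, 1, 1, 0); (0, 0, 1, 1, 0); (0, 0, 0, 2, 0))


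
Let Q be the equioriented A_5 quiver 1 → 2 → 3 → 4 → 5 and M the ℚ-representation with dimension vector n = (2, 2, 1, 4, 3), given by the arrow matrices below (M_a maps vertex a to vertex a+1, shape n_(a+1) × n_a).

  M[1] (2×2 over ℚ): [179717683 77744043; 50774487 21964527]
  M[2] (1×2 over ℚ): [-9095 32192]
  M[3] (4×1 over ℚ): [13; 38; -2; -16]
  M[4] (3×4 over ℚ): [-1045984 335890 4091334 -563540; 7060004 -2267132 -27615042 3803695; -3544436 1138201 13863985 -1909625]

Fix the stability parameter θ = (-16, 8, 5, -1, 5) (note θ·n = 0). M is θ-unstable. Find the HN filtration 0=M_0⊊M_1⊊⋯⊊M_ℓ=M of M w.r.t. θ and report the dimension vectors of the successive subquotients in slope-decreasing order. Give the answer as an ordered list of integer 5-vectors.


Barcode: M ≅ I[1,1], I[1,4], I[2,2], I[4,4], I[4,5]^2, I[5,5]. HN layers by μ_θ (5 steps, strictly decreasing):
  μ^(1)=8; μ^(2)=5; μ^(3)=4; μ^(4)=-1; μ^(5)=-16

((0, 1, 0, 0, 0); (0, 0, 0, 0, 3); (0, 1, 1, 1, 0); (0, 0, 0, 3, 0); (2, 0, 0, 0, 0))


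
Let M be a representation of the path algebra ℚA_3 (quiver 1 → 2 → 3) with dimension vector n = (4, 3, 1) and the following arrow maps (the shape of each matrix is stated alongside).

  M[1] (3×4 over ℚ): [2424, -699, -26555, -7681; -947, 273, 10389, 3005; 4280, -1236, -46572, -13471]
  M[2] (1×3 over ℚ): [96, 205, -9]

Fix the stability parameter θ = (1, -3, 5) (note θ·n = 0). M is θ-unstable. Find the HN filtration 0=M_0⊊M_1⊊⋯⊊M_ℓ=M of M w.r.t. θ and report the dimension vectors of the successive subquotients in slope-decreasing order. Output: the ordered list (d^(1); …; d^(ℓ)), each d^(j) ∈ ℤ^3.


Barcode: M ≅ I[1,1], I[1,2]^2, I[1,3]. HN layers by μ_θ (3 steps, strictly decreasing):
  μ^(1)=5; μ^(2)=1; μ^(3)=-1

((0, 0, 1); (1, 0, 0); (3, 3, 0))


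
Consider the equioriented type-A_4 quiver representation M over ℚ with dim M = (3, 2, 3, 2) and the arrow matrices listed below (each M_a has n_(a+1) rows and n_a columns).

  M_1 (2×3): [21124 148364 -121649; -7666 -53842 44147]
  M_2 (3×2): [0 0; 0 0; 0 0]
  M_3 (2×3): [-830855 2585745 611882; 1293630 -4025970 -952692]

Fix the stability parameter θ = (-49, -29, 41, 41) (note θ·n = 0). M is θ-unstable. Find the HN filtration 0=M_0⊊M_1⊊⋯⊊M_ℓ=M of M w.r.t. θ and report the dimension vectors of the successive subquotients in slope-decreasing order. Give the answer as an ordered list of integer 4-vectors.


Barcode: M ≅ I[1,1], I[1,2]^2, I[3,3]^2, I[3,4], I[4,4]. HN layers by μ_θ (3 steps, strictly decreasing):
  μ^(1)=41; μ^(2)=-29; μ^(3)=-49

((0, 0, 3, 2); (0, 2, 0, 0); (3, 0, 0, 0))


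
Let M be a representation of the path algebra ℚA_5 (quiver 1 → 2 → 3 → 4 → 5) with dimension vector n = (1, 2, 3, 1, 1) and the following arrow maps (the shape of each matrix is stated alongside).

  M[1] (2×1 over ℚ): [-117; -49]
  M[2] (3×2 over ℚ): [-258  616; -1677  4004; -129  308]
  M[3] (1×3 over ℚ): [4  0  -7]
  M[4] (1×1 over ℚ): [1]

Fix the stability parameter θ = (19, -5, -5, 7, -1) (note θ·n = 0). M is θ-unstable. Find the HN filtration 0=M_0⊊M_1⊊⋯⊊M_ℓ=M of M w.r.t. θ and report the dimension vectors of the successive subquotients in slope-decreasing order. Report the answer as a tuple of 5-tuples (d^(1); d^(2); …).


Interval decomposition of M: I[1,5], I[2,2], I[3,3]^2.
HN type (ℓ=2): μ^(1)=3; μ^(2)=-5

((1, 1, 1, 1, 1); (0, 1, 2, 0, 0))


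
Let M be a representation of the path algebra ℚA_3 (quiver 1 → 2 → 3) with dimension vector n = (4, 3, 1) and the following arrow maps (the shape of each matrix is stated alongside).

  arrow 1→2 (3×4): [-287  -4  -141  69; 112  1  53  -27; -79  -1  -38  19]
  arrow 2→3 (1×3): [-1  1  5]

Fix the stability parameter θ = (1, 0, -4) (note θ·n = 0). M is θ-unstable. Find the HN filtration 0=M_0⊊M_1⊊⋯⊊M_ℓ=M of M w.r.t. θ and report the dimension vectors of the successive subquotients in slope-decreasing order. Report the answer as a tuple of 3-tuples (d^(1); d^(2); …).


Interval decomposition of M: I[1,1], I[1,2]^2, I[1,3].
HN type (ℓ=3): μ^(1)=1; μ^(2)=1/2; μ^(3)=-1

((1, 0, 0); (2, 2, 0); (1, 1, 1))


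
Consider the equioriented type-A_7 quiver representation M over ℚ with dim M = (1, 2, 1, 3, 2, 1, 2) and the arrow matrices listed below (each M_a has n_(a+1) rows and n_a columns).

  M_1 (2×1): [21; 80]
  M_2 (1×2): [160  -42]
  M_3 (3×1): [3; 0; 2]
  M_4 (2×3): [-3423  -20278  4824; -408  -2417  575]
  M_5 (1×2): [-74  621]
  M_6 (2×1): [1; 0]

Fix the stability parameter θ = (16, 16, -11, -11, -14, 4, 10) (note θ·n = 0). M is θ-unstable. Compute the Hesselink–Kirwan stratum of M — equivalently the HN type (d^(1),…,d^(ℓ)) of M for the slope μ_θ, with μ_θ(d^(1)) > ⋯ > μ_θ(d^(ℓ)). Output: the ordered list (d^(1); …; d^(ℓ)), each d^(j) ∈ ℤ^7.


Interval decomposition of M: I[1,2], I[2,5], I[4,4], I[4,7], I[7,7].
HN type (ℓ=6): μ^(1)=16; μ^(2)=10; μ^(3)=4; μ^(4)=-5; μ^(5)=-11; μ^(6)=-25/2

((1, 1, 0, 0, 0, 0, 0); (0, 0, 0, 0, 0, 0, 2); (0, 0, 0, 0, 0, 1, 0); (0, 1, 1, 1, 1, 0, 0); (0, 0, 0, 1, 0, 0, 0); (0, 0, 0, 1, 1, 0, 0))


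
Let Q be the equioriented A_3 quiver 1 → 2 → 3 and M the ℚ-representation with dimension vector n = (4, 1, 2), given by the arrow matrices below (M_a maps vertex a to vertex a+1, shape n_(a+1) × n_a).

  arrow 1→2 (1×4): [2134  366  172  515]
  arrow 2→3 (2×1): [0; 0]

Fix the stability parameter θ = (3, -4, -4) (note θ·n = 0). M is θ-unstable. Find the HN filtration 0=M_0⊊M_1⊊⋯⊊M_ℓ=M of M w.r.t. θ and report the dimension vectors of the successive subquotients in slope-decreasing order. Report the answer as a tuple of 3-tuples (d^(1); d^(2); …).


Via rank(M_{q-1}∘⋯∘M_p): M ≅ I[1,1]^3, I[1,2], I[3,3]^2.
μ_θ-semistable layers: μ^(1)=3; μ^(2)=-1/2; μ^(3)=-4

((3, 0, 0); (1, 1, 0); (0, 0, 2))


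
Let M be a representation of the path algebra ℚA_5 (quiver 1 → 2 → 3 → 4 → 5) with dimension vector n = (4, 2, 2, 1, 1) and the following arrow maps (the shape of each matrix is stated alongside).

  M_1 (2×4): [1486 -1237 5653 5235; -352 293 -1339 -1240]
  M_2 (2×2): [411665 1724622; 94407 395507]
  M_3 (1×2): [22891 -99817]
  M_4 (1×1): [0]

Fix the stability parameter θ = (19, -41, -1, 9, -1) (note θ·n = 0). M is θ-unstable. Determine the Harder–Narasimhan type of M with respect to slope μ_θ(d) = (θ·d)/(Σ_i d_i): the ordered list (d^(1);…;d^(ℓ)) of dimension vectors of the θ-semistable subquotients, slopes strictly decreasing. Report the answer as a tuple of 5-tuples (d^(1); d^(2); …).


Via rank(M_{q-1}∘⋯∘M_p): M ≅ I[1,1]^2, I[1,3], I[1,4], I[5,5].
μ_θ-semistable layers: μ^(1)=19; μ^(2)=9; μ^(3)=-1; μ^(4)=-11

((2, 0, 0, 0, 0); (0, 0, 0, 1, 0); (0, 0, 2, 0, 1); (2, 2, 0, 0, 0))


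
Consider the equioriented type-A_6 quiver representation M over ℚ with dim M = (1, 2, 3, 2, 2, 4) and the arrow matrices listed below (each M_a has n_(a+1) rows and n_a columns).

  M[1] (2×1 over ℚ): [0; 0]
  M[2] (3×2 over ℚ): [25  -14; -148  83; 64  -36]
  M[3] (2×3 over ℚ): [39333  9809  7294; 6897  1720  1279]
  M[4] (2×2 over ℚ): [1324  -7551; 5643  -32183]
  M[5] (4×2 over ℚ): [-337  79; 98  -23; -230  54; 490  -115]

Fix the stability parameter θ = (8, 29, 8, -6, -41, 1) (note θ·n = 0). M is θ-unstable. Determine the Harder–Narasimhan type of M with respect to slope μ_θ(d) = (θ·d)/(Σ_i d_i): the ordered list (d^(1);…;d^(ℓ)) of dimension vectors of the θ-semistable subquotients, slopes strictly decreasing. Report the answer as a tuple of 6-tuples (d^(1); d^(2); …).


Interval decomposition of M: I[1,1], I[2,6]^2, I[3,3], I[6,6]^2.
HN type (ℓ=3): μ^(1)=8; μ^(2)=1; μ^(3)=-5/2

((1, 0, 1, 0, 0, 0); (0, 0, 0, 0, 0, 4); (0, 2, 2, 2, 2, 0))


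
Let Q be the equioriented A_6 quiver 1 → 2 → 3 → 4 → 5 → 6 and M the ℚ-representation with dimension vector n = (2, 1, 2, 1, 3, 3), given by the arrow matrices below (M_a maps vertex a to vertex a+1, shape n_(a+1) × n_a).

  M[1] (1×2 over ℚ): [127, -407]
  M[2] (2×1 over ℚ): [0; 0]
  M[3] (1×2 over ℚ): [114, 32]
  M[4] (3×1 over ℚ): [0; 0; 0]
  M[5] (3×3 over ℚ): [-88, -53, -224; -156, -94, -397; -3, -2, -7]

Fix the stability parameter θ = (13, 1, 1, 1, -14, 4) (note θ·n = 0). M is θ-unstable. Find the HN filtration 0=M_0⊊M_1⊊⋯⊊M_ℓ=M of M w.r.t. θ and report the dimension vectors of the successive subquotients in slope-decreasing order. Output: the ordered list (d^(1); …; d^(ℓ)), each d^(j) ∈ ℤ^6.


Interval decomposition of M: I[1,1], I[1,2], I[3,3], I[3,4], I[5,6]^3.
HN type (ℓ=5): μ^(1)=13; μ^(2)=7; μ^(3)=4; μ^(4)=1; μ^(5)=-14

((1, 0, 0, 0, 0, 0); (1, 1, 0, 0, 0, 0); (0, 0, 0, 0, 0, 3); (0, 0, 2, 1, 0, 0); (0, 0, 0, 0, 3, 0))


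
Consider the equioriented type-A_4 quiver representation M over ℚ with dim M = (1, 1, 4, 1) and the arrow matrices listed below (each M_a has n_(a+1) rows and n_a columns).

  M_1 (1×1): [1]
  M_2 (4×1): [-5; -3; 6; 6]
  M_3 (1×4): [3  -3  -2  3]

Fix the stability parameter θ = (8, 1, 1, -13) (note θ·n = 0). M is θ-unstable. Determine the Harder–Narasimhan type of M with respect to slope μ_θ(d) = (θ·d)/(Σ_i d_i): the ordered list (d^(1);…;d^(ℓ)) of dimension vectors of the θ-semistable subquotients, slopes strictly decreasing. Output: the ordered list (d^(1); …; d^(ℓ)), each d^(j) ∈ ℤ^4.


Via rank(M_{q-1}∘⋯∘M_p): M ≅ I[1,3], I[3,3]^2, I[3,4].
μ_θ-semistable layers: μ^(1)=10/3; μ^(2)=1; μ^(3)=-6

((1, 1, 1, 0); (0, 0, 2, 0); (0, 0, 1, 1))


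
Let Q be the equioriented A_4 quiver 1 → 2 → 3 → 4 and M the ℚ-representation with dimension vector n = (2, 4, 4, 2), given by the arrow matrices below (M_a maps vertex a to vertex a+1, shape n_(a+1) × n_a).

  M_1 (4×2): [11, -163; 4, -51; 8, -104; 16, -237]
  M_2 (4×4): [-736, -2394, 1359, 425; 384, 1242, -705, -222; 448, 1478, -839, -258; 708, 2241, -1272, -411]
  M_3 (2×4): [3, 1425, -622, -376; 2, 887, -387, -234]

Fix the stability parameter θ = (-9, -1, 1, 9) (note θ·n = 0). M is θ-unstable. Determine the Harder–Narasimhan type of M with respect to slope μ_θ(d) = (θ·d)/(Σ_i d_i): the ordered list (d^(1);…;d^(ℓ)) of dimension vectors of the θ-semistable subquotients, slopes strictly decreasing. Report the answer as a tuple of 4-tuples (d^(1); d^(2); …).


Barcode: M ≅ I[1,2], I[1,4], I[2,3], I[2,4], I[3,3]. HN layers by μ_θ (4 steps, strictly decreasing):
  μ^(1)=9; μ^(2)=1; μ^(3)=-1; μ^(4)=-9

((0, 0, 0, 2); (0, 0, 4, 0); (0, 4, 0, 0); (2, 0, 0, 0))


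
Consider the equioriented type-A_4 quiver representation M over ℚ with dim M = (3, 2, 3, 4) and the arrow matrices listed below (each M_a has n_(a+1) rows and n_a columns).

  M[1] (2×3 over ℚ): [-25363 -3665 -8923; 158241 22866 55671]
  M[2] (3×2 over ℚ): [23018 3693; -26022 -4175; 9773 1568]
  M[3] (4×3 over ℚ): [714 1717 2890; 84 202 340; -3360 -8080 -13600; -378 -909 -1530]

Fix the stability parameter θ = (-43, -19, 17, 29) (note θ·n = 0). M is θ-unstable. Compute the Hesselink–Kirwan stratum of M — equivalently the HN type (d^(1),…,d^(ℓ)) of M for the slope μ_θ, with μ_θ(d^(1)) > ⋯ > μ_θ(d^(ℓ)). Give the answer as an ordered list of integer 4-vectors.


Barcode: M ≅ I[1,1], I[1,3], I[1,4], I[3,3], I[4,4]^3. HN layers by μ_θ (4 steps, strictly decreasing):
  μ^(1)=29; μ^(2)=17; μ^(3)=-19; μ^(4)=-43

((0, 0, 0, 4); (0, 0, 3, 0); (0, 2, 0, 0); (3, 0, 0, 0))
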